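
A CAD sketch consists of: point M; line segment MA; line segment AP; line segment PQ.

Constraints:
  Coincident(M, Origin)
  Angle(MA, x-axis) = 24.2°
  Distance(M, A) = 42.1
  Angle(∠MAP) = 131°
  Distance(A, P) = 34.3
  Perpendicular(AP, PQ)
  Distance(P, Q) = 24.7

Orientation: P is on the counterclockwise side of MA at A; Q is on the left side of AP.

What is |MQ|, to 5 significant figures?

62.323

∠MAP = 131.0°, so AP runs at 24.2° + (180° − 131.0°) = 73.200° from the x-axis; with |AP| = 34.3, P = A + 34.3·(cos 73.200°, sin 73.200°) = (48.314, 50.094). AP is perpendicular to PQ; with |PQ| = 24.7 on the left of AP, Q = P + 24.7·(-0.95732, 0.28903) = (24.668, 57.233). Then |MQ| = |Q − M| = 62.323.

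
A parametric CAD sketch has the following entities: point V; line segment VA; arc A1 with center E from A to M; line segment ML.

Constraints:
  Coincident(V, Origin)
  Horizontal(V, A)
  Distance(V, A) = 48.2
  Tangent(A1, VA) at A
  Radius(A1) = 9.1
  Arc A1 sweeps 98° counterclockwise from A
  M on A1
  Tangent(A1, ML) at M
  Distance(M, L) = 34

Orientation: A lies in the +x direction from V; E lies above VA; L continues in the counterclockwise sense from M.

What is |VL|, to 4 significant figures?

68.51

V is at the origin; VA is horizontal with |VA| = 48.2 and A on the +x side, so A = (48.20, 0.000). A1 meets VA tangentially, so EA is at right angles to VA, so E = A + (0, 9.1) = (48.20, 9.100). On A1, A sits at bearing -90° from E; a 98° counterclockwise sweep puts M at bearing 8°, so M = E + 9.1·(cos 8°, sin 8°) = (57.21, 10.37). Tangency of A1 to ML means the radius EM is perpendicular to ML, so ML runs along (−sin 8°, cos 8°); with |ML| = 34.0, L = (52.48, 44.04). Then |VL| = |L − V| = 68.51.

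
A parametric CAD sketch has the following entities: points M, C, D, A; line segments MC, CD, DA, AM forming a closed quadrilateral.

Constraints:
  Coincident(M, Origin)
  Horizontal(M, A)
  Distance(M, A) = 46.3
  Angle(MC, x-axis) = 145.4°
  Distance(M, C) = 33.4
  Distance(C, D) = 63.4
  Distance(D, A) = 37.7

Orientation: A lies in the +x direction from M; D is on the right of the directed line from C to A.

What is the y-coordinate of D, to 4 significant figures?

-25.06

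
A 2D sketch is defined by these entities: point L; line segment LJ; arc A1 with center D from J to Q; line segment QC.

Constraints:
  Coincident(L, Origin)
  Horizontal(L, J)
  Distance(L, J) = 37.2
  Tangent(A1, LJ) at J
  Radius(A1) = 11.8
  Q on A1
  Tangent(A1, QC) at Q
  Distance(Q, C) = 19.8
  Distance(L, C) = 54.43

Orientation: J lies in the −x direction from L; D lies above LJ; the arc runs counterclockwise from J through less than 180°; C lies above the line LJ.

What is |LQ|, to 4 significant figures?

34.89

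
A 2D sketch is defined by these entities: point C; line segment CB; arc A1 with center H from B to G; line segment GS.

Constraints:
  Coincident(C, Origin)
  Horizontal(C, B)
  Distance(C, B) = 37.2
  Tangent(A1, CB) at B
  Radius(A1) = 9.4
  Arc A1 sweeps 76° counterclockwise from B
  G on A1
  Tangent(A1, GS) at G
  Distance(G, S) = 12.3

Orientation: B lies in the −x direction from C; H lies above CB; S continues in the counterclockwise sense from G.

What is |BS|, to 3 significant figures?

22.6

C is at the origin; C and B share the same y with |CB| = 37.2 and B on the −x side, so B = (-37.2, 0.00). Since A1 is tangent to CB there, HB ⟂ CB, so H = B + (0, 9.4) = (-37.2, 9.40). On A1, B sits at bearing -90° from H; a 76° counterclockwise sweep puts G at bearing -14°, so G = H + 9.4·(cos -14°, sin -14°) = (-28.1, 7.13). A1 meets GS tangentially, so HG is at right angles to GS, so GS runs along (−sin -14°, cos -14°); with |GS| = 12.3, S = (-25.1, 19.1). Then |BS| = |S − B| = 22.6.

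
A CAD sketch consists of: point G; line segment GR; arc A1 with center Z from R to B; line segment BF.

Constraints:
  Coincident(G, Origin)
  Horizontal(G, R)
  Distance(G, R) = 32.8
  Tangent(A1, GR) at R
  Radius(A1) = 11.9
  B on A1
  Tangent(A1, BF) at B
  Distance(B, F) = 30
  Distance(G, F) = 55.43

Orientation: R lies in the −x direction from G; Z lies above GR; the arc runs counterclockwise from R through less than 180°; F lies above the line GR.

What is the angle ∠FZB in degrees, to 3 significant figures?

68.4°

G is at the origin; G and R share the same y with |GR| = 32.8 and R on the −x side, so R = (-32.8, 0.00). The tangent condition forces ZR to be normal to GR, so Z = R + (0, 11.9) = (-32.8, 11.9). Since ZB ⟂ BF (tangency), |ZF| = √(11.9² + 30.0²) = 32.3 regardless of where B sits on A1. So F lies on both circle(G, 55.43) and circle(Z, 32.3); the above-GR intersection is F = (-33.5, 44.2). B is the foot of the tangent from F: B = (-21.8, 16.5).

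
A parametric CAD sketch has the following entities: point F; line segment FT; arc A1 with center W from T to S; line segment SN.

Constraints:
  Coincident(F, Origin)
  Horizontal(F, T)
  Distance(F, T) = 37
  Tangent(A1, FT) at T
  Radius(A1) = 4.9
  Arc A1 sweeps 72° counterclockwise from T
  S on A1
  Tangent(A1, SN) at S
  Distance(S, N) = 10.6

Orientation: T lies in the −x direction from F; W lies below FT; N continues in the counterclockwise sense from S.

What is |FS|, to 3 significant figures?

41.8

Tangency of A1 to FT means the radius WT is perpendicular to FT, so W = T + (0, -4.9) = (-37.0, -4.90). On A1, T sits at bearing 90° from W; a 72° counterclockwise sweep puts S at bearing 162°, so S = W + 4.9·(cos 162°, sin 162°) = (-41.7, -3.39). Then |FS| = |S − F| = 41.8.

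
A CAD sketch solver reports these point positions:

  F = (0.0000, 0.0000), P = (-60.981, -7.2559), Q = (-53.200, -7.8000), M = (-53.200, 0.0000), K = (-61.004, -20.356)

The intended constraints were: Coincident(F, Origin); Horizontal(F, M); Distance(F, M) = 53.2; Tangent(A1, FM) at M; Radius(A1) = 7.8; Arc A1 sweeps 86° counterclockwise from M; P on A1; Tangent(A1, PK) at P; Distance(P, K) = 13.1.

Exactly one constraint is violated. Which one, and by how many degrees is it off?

Tangent(A1, PK) at P — off by 3.90°.

F = (0.00, 0.00) ✓; F.y = 0.00, M.y = 0.00 ✓; |FM| = 53.20 ✓; ∠(QM, MF) = 90.00° ✓; |QM| = 7.800 ✓; bearing(Q→P) − bearing(Q→M) = 86.00° ✓; |QP| = 7.800 ✓; ∠(QP, PK) = 86.10° ✗; |PK| = 13.10 ✓.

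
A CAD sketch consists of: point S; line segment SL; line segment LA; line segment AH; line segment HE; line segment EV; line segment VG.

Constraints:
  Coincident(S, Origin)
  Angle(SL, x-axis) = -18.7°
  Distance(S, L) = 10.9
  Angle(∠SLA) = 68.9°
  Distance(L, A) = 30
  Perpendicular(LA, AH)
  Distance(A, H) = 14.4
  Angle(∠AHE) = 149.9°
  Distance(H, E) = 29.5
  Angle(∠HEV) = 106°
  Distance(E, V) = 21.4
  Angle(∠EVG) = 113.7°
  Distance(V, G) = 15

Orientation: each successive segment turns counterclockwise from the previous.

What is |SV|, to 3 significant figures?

26.3

∠AHE = 149.9° gives HE at -148° from the x-axis; with |HE| = 29.5, E = (-30.2, 10.0). ∠HEV = 106.0° gives EV at -73.5° from the x-axis; with |EV| = 21.4, V = (-24.1, -10.5). Then |SV| = |V − S| = 26.3.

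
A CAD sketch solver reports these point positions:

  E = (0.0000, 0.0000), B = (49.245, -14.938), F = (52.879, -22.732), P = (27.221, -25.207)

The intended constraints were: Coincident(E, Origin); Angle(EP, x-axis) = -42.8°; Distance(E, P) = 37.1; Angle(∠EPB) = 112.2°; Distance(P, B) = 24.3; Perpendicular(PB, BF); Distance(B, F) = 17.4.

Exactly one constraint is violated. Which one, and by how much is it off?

Distance(B, F) = 17.4 — off by 8.80.

E = (0.00, 0.00) ✓; EP at -42.80° ✓; |EP| = 37.10 ✓; ∠EPB = 112.2° ✓; |PB| = 24.30 ✓; ∠(PB, BF) = 90.00° ✓; |BF| = 8.600 ✗.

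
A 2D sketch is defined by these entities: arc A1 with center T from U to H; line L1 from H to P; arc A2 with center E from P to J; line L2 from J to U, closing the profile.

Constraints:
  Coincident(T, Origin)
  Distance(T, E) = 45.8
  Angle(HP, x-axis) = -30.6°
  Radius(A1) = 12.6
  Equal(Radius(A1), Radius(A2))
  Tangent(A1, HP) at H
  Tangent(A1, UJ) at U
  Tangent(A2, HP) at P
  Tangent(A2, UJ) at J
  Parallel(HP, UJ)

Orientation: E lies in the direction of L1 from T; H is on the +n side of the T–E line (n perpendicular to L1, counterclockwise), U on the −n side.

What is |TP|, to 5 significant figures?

47.502

The slot axis is L1's direction at -30.6°, so u = (cos -30.6°, sin -30.6°) = (0.86074, -0.50904) and n = (−sin -30.6°, cos -30.6°) = (0.50904, 0.86074). T is at the origin and E lies 45.8 along u from T, so E = 45.8·u = (39.422, -23.314). Tangency of A1 to both parallel lines with radius 12.6 puts H and U at T ± 12.6·n: H = (6.4139, 10.845), U = (-6.4139, -10.845). Equal radii place P and J the same way about E: P = E + 12.6·n = (45.836, -12.469), J = E − 12.6·n = (33.008, -34.159). Then |TP| = |P − T| = 47.502.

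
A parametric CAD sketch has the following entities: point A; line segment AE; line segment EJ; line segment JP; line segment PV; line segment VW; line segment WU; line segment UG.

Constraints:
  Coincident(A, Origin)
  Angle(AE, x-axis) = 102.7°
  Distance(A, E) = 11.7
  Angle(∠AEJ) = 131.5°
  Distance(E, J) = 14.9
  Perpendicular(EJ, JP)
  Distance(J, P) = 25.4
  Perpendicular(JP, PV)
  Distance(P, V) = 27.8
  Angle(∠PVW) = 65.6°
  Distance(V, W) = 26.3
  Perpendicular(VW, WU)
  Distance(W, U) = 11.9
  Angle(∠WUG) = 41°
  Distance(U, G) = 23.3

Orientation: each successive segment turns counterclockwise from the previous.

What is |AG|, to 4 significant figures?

7.175

A is at the origin; AE runs at 102.7° with length 11.7, so E = (-2.572, 11.41). ∠AEJ = 131.5° gives EJ at 151.2° from the x-axis; with |EJ| = 14.9, J = (-15.63, 18.59). EJ is perpendicular to JP, so JP runs at -118.8°; with |JP| = 25.4, P = (-27.87, -3.666). The perpendicularity gives PV at right angles to JP, so PV runs at -28.80°; with |PV| = 27.8, V = (-3.504, -17.06). ∠PVW = 65.6° gives VW at 85.60° from the x-axis; with |VW| = 26.3, W = (-1.487, 9.163). VW is perpendicular to WU, so WU runs at 175.6°; with |WU| = 11.9, U = (-13.35, 10.08). ∠WUG = 41.0° gives UG at -45.40° from the x-axis; with |UG| = 23.3, G = (3.009, -6.514). Then |AG| = |G − A| = 7.175.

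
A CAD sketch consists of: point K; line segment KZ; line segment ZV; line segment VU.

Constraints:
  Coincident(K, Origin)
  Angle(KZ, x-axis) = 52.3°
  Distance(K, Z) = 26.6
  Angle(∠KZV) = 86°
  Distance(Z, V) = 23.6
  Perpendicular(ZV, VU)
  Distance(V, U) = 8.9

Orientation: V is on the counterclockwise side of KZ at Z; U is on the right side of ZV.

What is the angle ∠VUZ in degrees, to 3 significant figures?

69.3°

K is at the origin; KZ runs at 52.3° with length 26.6, so Z = 26.6·(cos 52.3°, sin 52.3°) = (16.3, 21.0). ∠KZV = 86.0°, so ZV runs at 52.3° + (180° − 86.0°) = 146° from the x-axis; with |ZV| = 23.6, V = Z + 23.6·(cos 146°, sin 146°) = (-3.37, 34.1). ZV ⟂ VU; with |VU| = 8.9 on the right of ZV, U = V + 8.9·(0.555, 0.832) = (1.57, 41.5). Then cos ∠VUZ = UV·UZ / (|UV||UZ|), giving 69.3°.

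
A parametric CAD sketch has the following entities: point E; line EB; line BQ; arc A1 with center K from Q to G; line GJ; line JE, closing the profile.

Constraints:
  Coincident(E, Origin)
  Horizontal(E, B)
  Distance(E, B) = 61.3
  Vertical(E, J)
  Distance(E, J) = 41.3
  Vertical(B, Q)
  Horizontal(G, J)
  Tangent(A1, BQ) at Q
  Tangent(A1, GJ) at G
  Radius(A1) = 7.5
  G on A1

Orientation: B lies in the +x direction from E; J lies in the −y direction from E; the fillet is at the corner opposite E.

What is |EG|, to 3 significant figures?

67.8

E is at the origin; EB is horizontal with |EB| = 61.3 and B on the +x side, so B = (61.3, 0.00). EJ is vertical with |EJ| = 41.3 and J on the −y side, so J = (0.00, -41.3). The virtual corner opposite E is at (61.3, -41.3). A1 meets BQ tangentially, so KQ is at right angles to BQ and since A1 is tangent to GJ there, KG ⟂ GJ, with radius 7.5, so the center K sits 7.5 in from both sides at K = (53.8, -33.8). That places the tangent points at Q = (61.3, -33.8) on BQ and G = (53.8, -41.3) on GJ. Then |EG| = |G − E| = 67.8.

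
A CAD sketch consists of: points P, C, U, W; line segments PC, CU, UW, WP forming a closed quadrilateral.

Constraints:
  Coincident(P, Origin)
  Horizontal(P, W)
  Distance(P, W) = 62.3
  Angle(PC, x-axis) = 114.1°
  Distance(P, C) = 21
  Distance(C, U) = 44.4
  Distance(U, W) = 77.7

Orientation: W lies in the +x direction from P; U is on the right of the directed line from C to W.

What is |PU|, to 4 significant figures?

27.54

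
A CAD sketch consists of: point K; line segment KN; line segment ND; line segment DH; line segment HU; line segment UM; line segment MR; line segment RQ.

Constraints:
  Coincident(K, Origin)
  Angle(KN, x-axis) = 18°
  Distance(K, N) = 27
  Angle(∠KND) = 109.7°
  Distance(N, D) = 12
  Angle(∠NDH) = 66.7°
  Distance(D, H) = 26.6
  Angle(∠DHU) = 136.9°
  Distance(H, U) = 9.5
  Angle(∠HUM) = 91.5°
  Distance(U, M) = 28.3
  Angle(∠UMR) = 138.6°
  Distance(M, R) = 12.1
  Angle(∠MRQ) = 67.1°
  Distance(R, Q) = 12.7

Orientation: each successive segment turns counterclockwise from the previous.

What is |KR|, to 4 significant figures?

35.08

K is at the origin; KN runs at 18.0° with length 27.0, so N = (25.68, 8.343). ∠KND = 109.7° gives ND at 88.30° from the x-axis; with |ND| = 12.0, D = (26.03, 20.34). ∠NDH = 66.7° gives DH at -158.4° from the x-axis; with |DH| = 26.6, H = (1.302, 10.55). ∠DHU = 136.9° gives HU at -115.3° from the x-axis; with |HU| = 9.5, U = (-2.757, 1.957). ∠HUM = 91.5° gives UM at -26.80° from the x-axis; with |UM| = 28.3, M = (22.50, -10.80). ∠UMR = 138.6° gives MR at 14.60° from the x-axis; with |MR| = 12.1, R = (34.21, -7.753). Then |KR| = |R − K| = 35.08.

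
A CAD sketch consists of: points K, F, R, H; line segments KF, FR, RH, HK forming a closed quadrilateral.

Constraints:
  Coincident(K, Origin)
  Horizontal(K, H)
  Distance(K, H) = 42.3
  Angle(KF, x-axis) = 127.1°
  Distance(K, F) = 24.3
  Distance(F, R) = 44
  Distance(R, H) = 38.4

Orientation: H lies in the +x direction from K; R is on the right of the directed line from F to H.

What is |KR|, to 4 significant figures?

19.94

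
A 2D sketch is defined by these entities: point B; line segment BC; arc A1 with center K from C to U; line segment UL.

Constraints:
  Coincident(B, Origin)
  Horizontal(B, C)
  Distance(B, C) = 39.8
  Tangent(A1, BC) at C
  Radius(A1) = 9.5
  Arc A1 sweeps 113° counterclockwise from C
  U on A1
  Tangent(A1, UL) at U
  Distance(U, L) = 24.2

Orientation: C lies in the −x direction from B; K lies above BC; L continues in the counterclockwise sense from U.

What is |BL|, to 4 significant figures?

53.86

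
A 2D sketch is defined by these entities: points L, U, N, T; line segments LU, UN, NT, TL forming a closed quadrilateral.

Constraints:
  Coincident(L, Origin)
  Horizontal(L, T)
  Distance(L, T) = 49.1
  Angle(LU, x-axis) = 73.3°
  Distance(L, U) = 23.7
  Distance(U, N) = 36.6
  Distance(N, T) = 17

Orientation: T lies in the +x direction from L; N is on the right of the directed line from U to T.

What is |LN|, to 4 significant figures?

32.63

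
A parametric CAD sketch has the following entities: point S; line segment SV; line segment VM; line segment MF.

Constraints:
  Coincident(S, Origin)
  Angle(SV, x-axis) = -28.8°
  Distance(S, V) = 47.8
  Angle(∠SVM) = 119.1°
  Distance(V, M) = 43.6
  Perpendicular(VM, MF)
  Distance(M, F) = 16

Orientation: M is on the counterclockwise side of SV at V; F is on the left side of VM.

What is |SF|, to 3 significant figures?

71.6

S is at the origin; SV runs at -28.8° with length 47.8, so V = 47.8·(cos -28.8°, sin -28.8°) = (41.9, -23.0). ∠SVM = 119.1°, so VM runs at -28.8° + (180° − 119.1°) = 32.1° from the x-axis; with |VM| = 43.6, M = V + 43.6·(cos 32.1°, sin 32.1°) = (78.8, 0.141). VM ⟂ MF; with |MF| = 16.0 on the left of VM, F = M + 16.0·(-0.531, 0.847) = (70.3, 13.7). Then |SF| = |F − S| = 71.6.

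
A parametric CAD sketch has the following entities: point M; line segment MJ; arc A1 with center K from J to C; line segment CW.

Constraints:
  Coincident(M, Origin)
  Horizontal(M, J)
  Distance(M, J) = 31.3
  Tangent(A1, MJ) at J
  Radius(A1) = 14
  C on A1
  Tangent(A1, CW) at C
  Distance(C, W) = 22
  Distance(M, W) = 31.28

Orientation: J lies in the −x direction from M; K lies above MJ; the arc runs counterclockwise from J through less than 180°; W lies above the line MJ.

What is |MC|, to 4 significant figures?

20.32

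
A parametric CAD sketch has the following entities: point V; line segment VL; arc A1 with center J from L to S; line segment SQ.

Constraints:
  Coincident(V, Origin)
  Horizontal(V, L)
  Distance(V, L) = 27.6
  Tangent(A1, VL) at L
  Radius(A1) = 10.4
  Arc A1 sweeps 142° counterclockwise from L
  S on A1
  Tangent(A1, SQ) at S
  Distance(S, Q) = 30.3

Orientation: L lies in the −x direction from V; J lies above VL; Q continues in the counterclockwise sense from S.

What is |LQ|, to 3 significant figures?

41.1

V is at the origin; V and L share the same y with |VL| = 27.6 and L on the −x side, so L = (-27.6, 0.00). A1 meets VL tangentially, so JL is at right angles to VL, so J = L + (0, 10.4) = (-27.6, 10.4). On A1, L sits at bearing -90° from J; a 142° counterclockwise sweep puts S at bearing 52°, so S = J + 10.4·(cos 52°, sin 52°) = (-21.2, 18.6). Since A1 is tangent to SQ there, JS ⟂ SQ, so SQ runs along (−sin 52°, cos 52°); with |SQ| = 30.3, Q = (-45.1, 37.2). Then |LQ| = |Q − L| = 41.1.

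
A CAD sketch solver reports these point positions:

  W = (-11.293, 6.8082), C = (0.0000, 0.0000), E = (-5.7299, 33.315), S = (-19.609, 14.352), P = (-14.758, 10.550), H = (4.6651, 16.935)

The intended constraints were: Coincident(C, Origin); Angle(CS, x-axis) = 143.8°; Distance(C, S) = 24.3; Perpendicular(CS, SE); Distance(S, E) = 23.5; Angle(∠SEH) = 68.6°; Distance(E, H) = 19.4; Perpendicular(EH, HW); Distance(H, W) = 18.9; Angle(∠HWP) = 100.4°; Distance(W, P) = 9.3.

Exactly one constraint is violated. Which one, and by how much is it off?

Distance(W, P) = 9.3 — off by 4.20.

C = (0.00, 0.00) ✓; CS at 143.8° ✓; |CS| = 24.30 ✓; ∠(CS, SE) = 90.00° ✓; |SE| = 23.50 ✓; ∠SEH = 68.60° ✓; |EH| = 19.40 ✓; ∠(EH, HW) = 90.00° ✓; |HW| = 18.90 ✓; ∠HWP = 100.4° ✓; |WP| = 5.100 ✗.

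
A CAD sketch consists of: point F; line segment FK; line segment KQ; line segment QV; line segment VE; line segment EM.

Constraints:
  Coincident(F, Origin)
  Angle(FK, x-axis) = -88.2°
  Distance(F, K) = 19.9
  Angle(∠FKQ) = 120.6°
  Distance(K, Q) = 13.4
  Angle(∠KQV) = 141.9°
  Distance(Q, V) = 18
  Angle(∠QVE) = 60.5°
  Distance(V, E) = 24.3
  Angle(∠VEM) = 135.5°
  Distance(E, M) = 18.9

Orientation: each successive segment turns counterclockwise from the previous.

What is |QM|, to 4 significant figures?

29.02

F is at the origin; FK runs at -88.2° with length 19.9, so K = (0.6251, -19.89). ∠FKQ = 120.6° gives KQ at -28.80° from the x-axis; with |KQ| = 13.4, Q = (12.37, -26.35). ∠KQV = 141.9° gives QV at 9.300° from the x-axis; with |QV| = 18.0, V = (30.13, -23.44). ∠QVE = 60.5° gives VE at 128.8° from the x-axis; with |VE| = 24.3, E = (14.90, -4.499). ∠VEM = 135.5° gives EM at 173.3° from the x-axis; with |EM| = 18.9, M = (-3.866, -2.294). Then |QM| = |M − Q| = 29.02.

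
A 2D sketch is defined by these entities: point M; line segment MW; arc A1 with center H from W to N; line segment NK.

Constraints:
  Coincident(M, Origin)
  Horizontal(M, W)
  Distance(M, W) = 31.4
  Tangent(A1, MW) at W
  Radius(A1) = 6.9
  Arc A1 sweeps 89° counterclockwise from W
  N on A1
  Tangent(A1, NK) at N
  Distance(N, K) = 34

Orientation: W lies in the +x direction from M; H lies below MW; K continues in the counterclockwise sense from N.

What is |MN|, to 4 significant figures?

25.42

M is at the origin; M and W share the same y with |MW| = 31.4 and W on the +x side, so W = (31.40, 0.000). A1 meets MW tangentially, so HW is at right angles to MW, so H = W + (0, -6.9) = (31.40, -6.900). On A1, W sits at bearing 90° from H; an 89° counterclockwise sweep puts N at bearing 179°, so N = H + 6.9·(cos 179°, sin 179°) = (24.50, -6.780). Then |MN| = |N − M| = 25.42.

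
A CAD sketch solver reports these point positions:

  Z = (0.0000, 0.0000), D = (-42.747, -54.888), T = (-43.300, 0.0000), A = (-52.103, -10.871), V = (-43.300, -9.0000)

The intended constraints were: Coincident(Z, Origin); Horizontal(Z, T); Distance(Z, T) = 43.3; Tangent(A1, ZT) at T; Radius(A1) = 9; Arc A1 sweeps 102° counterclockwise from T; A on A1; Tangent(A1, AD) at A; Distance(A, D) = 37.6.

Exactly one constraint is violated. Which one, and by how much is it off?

Distance(A, D) = 37.6 — off by 7.40.

Z = (0.00, 0.00) ✓; Z.y = 0.00, T.y = 0.00 ✓; |ZT| = 43.30 ✓; ∠(VT, TZ) = 90.00° ✓; |VT| = 9.000 ✓; bearing(V→A) − bearing(V→T) = 102.0° ✓; |VA| = 9.000 ✓; ∠(VA, AD) = 90.00° ✓; |AD| = 45.00 ✗.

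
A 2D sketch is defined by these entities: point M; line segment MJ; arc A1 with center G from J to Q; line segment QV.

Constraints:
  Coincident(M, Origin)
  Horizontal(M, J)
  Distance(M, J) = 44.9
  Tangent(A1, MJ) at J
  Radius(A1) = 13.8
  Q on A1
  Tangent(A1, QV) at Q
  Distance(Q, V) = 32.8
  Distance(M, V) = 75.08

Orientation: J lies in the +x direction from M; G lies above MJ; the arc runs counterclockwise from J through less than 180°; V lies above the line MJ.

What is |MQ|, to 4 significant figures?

60.28

M is at the origin; MJ is horizontal with |MJ| = 44.9 and J on the +x side, so J = (44.90, 0.000). A1 meets MJ tangentially, so GJ is at right angles to MJ, so G = J + (0, 13.8) = (44.90, 13.80). Since GQ ⟂ QV (tangency), |GV| = √(13.8² + 32.8²) = 35.58 regardless of where Q sits on A1. So V lies on both circle(M, 75.08) and circle(G, 35.58); the above-MJ intersection is V = (58.95, 46.49). Q is the foot of the tangent from V: Q = (58.70, 13.69).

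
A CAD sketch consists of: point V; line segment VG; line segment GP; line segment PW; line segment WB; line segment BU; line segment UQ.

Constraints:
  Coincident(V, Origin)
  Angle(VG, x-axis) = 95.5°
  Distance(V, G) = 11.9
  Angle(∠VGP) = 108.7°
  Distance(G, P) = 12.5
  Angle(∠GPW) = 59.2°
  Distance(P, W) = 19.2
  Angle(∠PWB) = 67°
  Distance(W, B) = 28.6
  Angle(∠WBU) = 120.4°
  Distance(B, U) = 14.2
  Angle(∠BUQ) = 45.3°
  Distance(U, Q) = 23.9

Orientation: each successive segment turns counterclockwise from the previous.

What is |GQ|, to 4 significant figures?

2.578

V is at the origin; VG runs at 95.5° with length 11.9, so G = (-1.141, 11.85). ∠VGP = 108.7° gives GP at 166.8° from the x-axis; with |GP| = 12.5, P = (-13.31, 14.70). ∠GPW = 59.2° gives PW at -72.40° from the x-axis; with |PW| = 19.2, W = (-7.505, -3.602). ∠PWB = 67.0° gives WB at 40.60° from the x-axis; with |WB| = 28.6, B = (14.21, 15.01). ∠WBU = 120.4° gives BU at 100.2° from the x-axis; with |BU| = 14.2, U = (11.70, 28.99). ∠BUQ = 45.3° gives UQ at -125.1° from the x-axis; with |UQ| = 23.9, Q = (-2.047, 9.432). Then |GQ| = |Q − G| = 2.578.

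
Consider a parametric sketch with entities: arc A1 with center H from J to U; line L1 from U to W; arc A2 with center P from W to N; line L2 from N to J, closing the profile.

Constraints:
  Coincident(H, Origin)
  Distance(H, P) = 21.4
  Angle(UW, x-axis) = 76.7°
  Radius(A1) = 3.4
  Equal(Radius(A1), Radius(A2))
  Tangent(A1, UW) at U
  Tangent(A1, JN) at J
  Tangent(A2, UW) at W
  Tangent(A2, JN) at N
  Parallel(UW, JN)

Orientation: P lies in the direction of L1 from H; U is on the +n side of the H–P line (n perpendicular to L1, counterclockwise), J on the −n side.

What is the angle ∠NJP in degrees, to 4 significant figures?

9.028°

The slot axis is L1's direction at 76.7°, so u = (cos 76.7°, sin 76.7°) = (0.2300, 0.9732) and n = (−sin 76.7°, cos 76.7°) = (-0.9732, 0.2300). H is at the origin and P lies 21.4 along u from H, so P = 21.4·u = (4.923, 20.83). Tangency of A1 to both parallel lines with radius 3.4 puts U and J at H ± 3.4·n: U = (-3.309, 0.7822), J = (3.309, -0.7822). Equal radii place W and N the same way about P: W = P + 3.4·n = (1.614, 21.61), N = P − 3.4·n = (8.232, 20.04). Then cos ∠NJP = JN·JP / (|JN||JP|), giving 9.028°.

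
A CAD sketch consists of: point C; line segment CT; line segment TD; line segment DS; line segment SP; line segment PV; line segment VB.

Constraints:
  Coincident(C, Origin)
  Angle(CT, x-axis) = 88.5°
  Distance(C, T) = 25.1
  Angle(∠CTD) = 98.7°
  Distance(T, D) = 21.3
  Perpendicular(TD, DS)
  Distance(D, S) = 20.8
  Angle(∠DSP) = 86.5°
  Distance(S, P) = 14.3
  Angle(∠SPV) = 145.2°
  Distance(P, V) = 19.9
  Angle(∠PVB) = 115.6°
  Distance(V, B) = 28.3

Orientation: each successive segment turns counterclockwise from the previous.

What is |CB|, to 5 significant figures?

44.848

C is at the origin; CT runs at 88.5° with length 25.1, so T = (0.65704, 25.091). ∠CTD = 98.7° gives TD at 169.80° from the x-axis; with |TD| = 21.3, D = (-20.306, 28.863). TD ⟂ DS, so DS runs at -100.20°; with |DS| = 20.8, S = (-23.990, 8.3920). ∠DSP = 86.5° gives SP at -6.7000° from the x-axis; with |SP| = 14.3, P = (-9.7873, 6.7236). ∠SPV = 145.2° gives PV at 28.100° from the x-axis; with |PV| = 19.9, V = (7.7670, 16.097). ∠PVB = 115.6° gives VB at 92.500° from the x-axis; with |VB| = 28.3, B = (6.5325, 44.370). Then |CB| = |B − C| = 44.848.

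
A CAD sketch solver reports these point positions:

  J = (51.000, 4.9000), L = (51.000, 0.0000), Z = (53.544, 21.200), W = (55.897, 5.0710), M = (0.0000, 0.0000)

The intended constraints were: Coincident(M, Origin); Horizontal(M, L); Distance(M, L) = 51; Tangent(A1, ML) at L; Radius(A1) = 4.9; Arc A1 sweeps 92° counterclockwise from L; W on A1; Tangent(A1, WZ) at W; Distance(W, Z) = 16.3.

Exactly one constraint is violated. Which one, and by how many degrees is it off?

Tangent(A1, WZ) at W — off by 6.30°.

M = (0.00, 0.00) ✓; M.y = 0.00, L.y = 0.00 ✓; |ML| = 51.00 ✓; ∠(JL, LM) = 90.00° ✓; |JL| = 4.900 ✓; bearing(J→W) − bearing(J→L) = 92.00° ✓; |JW| = 4.900 ✓; ∠(JW, WZ) = 83.70° ✗; |WZ| = 16.30 ✓.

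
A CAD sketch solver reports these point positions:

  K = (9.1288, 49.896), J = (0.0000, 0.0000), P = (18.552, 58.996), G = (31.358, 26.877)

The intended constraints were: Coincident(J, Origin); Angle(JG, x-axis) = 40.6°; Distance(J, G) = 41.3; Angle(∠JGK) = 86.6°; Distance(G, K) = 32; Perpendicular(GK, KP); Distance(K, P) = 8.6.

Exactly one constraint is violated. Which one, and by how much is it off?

Distance(K, P) = 8.6 — off by 4.50.

J = (0.00, 0.00) ✓; JG at 40.60° ✓; |JG| = 41.30 ✓; ∠JGK = 86.60° ✓; |GK| = 32.00 ✓; ∠(GK, KP) = 90.00° ✓; |KP| = 13.10 ✗.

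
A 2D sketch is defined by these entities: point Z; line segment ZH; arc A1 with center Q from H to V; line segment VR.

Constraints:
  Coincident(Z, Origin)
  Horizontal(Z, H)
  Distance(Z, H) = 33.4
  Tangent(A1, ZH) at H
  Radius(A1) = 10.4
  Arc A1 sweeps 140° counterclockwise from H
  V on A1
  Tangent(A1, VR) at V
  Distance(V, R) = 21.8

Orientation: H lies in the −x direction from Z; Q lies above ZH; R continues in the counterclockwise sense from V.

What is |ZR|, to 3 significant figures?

54.2

Z is at the origin; ZH is horizontal with |ZH| = 33.4 and H on the −x side, so H = (-33.4, 0.00). A1 meets ZH tangentially, so QH is at right angles to ZH, so Q = H + (0, 10.4) = (-33.4, 10.4). On A1, H sits at bearing -90° from Q; a 140° counterclockwise sweep puts V at bearing 50°, so V = Q + 10.4·(cos 50°, sin 50°) = (-26.7, 18.4). The tangent condition forces QV to be normal to VR, so VR runs along (−sin 50°, cos 50°); with |VR| = 21.8, R = (-43.4, 32.4). Then |ZR| = |R − Z| = 54.2.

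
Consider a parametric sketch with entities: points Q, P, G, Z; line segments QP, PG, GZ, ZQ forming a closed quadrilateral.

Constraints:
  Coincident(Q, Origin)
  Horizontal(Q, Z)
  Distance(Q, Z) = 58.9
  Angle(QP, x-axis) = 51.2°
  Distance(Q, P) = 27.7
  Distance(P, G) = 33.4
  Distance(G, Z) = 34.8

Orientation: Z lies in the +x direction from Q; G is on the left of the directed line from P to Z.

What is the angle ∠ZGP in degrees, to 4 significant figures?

86.68°

Q is at the origin; QZ is horizontal with |QZ| = 58.9 and Z in +x, so Z = (58.9, 0). QP runs at 51.2° with |QP| = 27.7, so P = (17.36, 21.59). G is determined by |PG| = 33.4 and |GZ| = 34.8 together: it lies at the intersection of circle(P, 33.4) and circle(Z, 34.8). With |PZ| = 46.82, the foot of the radical line on PZ is 22.39 from P and the perpendicular offset is √(33.4² − 22.39²) = 24.79. Taking the left-of-PZ solution: G = (48.65, 33.26).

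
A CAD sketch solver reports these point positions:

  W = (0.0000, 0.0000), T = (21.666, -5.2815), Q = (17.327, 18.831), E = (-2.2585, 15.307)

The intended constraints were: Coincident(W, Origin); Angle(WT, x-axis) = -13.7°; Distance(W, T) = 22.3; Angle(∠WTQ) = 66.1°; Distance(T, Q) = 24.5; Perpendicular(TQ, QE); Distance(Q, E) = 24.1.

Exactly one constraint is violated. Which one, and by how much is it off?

Distance(Q, E) = 24.1 — off by 4.20.

W = (0.00, 0.00) ✓; WT at -13.70° ✓; |WT| = 22.30 ✓; ∠WTQ = 66.10° ✓; |TQ| = 24.50 ✓; ∠(TQ, QE) = 90.00° ✓; |QE| = 19.90 ✗.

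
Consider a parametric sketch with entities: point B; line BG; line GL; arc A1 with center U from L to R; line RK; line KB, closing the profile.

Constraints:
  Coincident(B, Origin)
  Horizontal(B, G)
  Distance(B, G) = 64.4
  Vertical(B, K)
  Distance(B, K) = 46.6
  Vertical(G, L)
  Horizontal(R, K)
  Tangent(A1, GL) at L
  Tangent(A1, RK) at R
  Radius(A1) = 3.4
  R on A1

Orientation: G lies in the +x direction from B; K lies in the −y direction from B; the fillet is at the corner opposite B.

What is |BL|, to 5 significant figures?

77.547

B is at the origin; BG is horizontal with |BG| = 64.4 and G on the +x side, so G = (64.400, 0.0000). BK is vertical with |BK| = 46.6 and K on the −y side, so K = (0.0000, -46.600). The virtual corner opposite B is at (64.400, -46.600). The tangent condition forces UL to be normal to GL and the tangent condition forces UR to be normal to RK, with radius 3.4, so the center U sits 3.4 in from both sides at U = (61.000, -43.200). That places the tangent points at L = (64.400, -43.200) on GL and R = (61.000, -46.600) on RK. Then |BL| = |L − B| = 77.547.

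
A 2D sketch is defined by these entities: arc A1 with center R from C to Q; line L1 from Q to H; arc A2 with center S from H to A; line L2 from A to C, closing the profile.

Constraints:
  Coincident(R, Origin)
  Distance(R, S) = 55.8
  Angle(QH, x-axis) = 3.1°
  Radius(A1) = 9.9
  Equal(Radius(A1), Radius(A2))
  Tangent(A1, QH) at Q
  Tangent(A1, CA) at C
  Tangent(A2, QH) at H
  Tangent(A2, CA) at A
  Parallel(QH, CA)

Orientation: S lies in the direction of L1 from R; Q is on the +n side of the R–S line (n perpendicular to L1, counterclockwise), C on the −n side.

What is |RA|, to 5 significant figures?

56.671

The slot axis is L1's direction at 3.1°, so u = (cos 3.1°, sin 3.1°) = (0.99854, 0.054079) and n = (−sin 3.1°, cos 3.1°) = (-0.054079, 0.99854). R is at the origin and S lies 55.8 along u from R, so S = 55.8·u = (55.718, 3.0176). Tangency of A1 to both parallel lines with radius 9.9 puts Q and C at R ± 9.9·n: Q = (-0.53538, 9.8855), C = (0.53538, -9.8855). Equal radii place H and A the same way about S: H = S + 9.9·n = (55.183, 12.903), A = S − 9.9·n = (56.254, -6.8679). Then |RA| = |A − R| = 56.671.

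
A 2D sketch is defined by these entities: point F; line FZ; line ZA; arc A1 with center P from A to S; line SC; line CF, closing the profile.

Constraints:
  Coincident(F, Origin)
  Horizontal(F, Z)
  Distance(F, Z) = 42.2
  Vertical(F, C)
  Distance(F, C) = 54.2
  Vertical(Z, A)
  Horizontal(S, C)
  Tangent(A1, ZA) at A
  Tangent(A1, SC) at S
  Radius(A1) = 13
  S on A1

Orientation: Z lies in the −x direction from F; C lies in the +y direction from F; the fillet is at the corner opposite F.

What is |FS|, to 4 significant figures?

61.57

F is at the origin; FZ is horizontal with |FZ| = 42.2 and Z on the −x side, so Z = (-42.20, 0.000). F and C share the same x with |FC| = 54.2 and C on the +y side, so C = (0.000, 54.20). The virtual corner opposite F is at (-42.20, 54.20). Tangency of A1 to ZA means the radius PA is perpendicular to ZA and since A1 is tangent to SC there, PS ⟂ SC, with radius 13.0, so the center P sits 13.0 in from both sides at P = (-29.20, 41.20). That places the tangent points at A = (-42.20, 41.20) on ZA and S = (-29.20, 54.20) on SC. Then |FS| = |S − F| = 61.57.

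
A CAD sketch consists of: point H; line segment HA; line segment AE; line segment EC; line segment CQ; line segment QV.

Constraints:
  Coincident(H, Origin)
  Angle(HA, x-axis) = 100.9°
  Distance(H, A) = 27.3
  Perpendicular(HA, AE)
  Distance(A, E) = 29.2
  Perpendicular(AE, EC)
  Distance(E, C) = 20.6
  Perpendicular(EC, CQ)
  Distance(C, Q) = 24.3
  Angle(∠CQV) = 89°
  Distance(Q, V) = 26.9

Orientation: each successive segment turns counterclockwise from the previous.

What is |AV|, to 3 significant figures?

8.27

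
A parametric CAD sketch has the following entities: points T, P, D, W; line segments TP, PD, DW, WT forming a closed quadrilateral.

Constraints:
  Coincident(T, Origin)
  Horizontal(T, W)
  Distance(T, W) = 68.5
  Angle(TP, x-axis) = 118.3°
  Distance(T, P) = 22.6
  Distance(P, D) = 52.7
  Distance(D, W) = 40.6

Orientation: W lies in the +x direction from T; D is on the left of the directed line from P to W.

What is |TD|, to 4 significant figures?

50.76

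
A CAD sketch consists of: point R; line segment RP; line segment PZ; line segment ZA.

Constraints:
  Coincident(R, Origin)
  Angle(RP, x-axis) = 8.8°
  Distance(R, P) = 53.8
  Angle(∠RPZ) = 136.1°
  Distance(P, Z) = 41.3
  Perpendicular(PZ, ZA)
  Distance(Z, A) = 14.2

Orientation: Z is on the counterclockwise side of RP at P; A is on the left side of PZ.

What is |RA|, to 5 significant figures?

83.333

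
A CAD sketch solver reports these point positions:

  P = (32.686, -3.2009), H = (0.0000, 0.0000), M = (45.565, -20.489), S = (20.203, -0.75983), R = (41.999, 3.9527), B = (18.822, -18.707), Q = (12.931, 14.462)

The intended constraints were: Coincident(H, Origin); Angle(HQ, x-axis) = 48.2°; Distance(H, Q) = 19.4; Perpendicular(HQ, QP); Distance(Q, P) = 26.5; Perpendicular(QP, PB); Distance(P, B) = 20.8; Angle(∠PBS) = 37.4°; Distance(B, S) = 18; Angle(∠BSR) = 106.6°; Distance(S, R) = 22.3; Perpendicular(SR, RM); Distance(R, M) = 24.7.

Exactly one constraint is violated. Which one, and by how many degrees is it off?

Perpendicular(SR, RM) — off by 3.90°.

H = (0.00, 0.00) ✓; HQ at 48.20° ✓; |HQ| = 19.40 ✓; ∠(HQ, QP) = 90.00° ✓; |QP| = 26.50 ✓; ∠(QP, PB) = 90.00° ✓; |PB| = 20.80 ✓; ∠PBS = 37.40° ✓; |BS| = 18.00 ✓; ∠BSR = 106.6° ✓; |SR| = 22.30 ✓; ∠(SR, RM) = 93.90° ✗; |RM| = 24.70 ✓.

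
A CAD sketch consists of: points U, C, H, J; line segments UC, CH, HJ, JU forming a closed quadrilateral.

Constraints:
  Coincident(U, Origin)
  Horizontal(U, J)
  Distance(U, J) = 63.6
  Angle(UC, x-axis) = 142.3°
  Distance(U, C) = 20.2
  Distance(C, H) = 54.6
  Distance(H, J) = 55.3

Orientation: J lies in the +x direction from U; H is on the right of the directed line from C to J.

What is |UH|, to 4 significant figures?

35.38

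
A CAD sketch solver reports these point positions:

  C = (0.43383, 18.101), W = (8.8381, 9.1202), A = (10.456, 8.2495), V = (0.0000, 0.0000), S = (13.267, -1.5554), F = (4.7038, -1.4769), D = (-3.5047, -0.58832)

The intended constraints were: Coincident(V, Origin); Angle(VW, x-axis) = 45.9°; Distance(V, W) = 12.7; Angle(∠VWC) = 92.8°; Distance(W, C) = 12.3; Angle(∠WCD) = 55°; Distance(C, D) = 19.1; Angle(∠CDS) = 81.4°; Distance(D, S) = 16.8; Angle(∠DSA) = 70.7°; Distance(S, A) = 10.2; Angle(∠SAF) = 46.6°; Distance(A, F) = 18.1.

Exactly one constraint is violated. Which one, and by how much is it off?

Distance(A, F) = 18.1 — off by 6.80.

V = (0.00, 0.00) ✓; VW at 45.90° ✓; |VW| = 12.70 ✓; ∠VWC = 92.80° ✓; |WC| = 12.30 ✓; ∠WCD = 55.00° ✓; |CD| = 19.10 ✓; ∠CDS = 81.40° ✓; |DS| = 16.80 ✓; ∠DSA = 70.70° ✓; |SA| = 10.20 ✓; ∠SAF = 46.60° ✓; |AF| = 11.30 ✗.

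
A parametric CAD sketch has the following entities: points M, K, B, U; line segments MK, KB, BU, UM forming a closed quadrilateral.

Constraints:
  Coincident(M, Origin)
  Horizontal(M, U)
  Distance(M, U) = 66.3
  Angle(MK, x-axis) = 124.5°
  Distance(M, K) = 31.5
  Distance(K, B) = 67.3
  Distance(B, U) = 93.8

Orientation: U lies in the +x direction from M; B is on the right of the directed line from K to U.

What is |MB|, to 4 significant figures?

45.05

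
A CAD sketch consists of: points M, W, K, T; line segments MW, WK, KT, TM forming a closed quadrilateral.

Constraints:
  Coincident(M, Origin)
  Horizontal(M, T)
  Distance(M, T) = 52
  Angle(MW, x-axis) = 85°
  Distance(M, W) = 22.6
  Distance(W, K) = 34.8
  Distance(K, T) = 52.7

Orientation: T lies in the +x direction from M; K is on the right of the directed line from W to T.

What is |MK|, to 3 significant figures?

12.3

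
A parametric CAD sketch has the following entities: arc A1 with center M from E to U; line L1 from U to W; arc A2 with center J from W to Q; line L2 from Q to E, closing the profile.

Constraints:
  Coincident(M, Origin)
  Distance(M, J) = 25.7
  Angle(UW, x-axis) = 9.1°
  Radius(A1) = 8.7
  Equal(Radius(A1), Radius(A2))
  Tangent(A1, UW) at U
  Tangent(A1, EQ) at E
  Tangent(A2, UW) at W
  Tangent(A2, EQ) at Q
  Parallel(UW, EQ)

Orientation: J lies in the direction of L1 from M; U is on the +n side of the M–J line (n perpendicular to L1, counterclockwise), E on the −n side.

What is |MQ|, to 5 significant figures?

27.133

The slot axis is L1's direction at 9.1°, so u = (cos 9.1°, sin 9.1°) = (0.98741, 0.15816) and n = (−sin 9.1°, cos 9.1°) = (-0.15816, 0.98741). M is at the origin and J lies 25.7 along u from M, so J = 25.7·u = (25.377, 4.0647). Tangency of A1 to both parallel lines with radius 8.7 puts U and E at M ± 8.7·n: U = (-1.3760, 8.5905), E = (1.3760, -8.5905). Equal radii place W and Q the same way about J: W = J + 8.7·n = (24.001, 12.655), Q = J − 8.7·n = (26.753, -4.5258). Then |MQ| = |Q − M| = 27.133.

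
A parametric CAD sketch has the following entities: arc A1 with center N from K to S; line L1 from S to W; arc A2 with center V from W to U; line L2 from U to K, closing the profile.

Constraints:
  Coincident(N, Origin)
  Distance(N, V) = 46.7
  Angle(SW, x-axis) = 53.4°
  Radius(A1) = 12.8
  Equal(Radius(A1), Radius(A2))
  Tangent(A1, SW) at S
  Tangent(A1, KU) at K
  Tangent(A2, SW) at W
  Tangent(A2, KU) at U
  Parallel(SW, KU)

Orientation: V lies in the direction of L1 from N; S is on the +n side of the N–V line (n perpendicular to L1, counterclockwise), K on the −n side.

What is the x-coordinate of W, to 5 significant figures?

17.568

The slot axis is L1's direction at 53.4°, so u = (cos 53.4°, sin 53.4°) = (0.59622, 0.80282) and n = (−sin 53.4°, cos 53.4°) = (-0.80282, 0.59622). N is at the origin and V lies 46.7 along u from N, so V = 46.7·u = (27.844, 37.492). Tangency of A1 to both parallel lines with radius 12.8 puts S and K at N ± 12.8·n: S = (-10.276, 7.6317), K = (10.276, -7.6317). Equal radii place W and U the same way about V: W = V + 12.8·n = (17.568, 45.123), U = V − 12.8·n = (38.120, 29.860). So W.x = 17.568.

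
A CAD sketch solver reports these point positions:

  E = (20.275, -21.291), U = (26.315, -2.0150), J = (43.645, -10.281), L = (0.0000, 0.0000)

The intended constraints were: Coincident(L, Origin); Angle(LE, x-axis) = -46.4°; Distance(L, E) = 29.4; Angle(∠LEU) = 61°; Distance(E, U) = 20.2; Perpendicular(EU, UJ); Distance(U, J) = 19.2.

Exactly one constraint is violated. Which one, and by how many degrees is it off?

Perpendicular(EU, UJ) — off by 8.10°.

L = (0.00, 0.00) ✓; LE at -46.40° ✓; |LE| = 29.40 ✓; ∠LEU = 61.00° ✓; |EU| = 20.20 ✓; ∠(EU, UJ) = 98.10° ✗; |UJ| = 19.20 ✓.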